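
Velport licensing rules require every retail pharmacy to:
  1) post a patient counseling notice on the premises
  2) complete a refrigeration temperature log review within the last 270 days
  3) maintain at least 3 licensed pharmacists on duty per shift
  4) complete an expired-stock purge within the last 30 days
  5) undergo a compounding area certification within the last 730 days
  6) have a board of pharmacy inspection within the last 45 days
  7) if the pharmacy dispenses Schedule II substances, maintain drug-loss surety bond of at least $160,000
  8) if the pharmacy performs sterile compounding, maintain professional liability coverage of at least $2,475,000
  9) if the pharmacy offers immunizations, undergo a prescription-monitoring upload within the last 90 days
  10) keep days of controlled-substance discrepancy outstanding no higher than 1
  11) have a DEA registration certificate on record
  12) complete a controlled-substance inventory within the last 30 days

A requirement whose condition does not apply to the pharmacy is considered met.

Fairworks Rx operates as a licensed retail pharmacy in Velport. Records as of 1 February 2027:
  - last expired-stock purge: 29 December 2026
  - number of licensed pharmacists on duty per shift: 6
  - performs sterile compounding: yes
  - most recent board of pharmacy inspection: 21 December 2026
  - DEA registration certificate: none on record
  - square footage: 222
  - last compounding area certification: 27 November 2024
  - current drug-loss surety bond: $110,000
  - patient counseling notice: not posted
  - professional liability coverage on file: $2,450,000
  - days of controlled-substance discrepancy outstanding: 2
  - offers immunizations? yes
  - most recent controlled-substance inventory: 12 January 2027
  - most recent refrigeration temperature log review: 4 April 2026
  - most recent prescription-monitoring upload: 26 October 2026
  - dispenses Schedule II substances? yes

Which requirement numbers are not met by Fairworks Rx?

1. patient counseling notice absent → not met
2. refrigeration temperature log review 303 days ago vs limit 270 → not met
3. licensed pharmacists on duty per shift 6 ≥ 3 → met
4. expired-stock purge 34 days ago vs limit 30 → not met
5. compounding area certification 796 days ago vs limit 730 → not met
6. board of pharmacy inspection 42 days ago vs limit 45 → met
7. condition 'dispenses Schedule II substances' holds; drug-loss surety bond $110,000 < $160,000 → not met
8. condition 'performs sterile compounding' holds; professional liability coverage $2,450,000 < $2,475,000 → not met
9. condition 'offers immunizations' holds; prescription-monitoring upload 98 days ago vs limit 90 → not met
10. days of controlled-substance discrepancy outstanding 2 > 1 → not met
11. DEA registration certificate absent → not met
12. controlled-substance inventory 20 days ago vs limit 30 → met
Not met: 1, 2, 4, 5, 7, 8, 9, 10, 11

1, 2, 4, 5, 7, 8, 9, 10, 11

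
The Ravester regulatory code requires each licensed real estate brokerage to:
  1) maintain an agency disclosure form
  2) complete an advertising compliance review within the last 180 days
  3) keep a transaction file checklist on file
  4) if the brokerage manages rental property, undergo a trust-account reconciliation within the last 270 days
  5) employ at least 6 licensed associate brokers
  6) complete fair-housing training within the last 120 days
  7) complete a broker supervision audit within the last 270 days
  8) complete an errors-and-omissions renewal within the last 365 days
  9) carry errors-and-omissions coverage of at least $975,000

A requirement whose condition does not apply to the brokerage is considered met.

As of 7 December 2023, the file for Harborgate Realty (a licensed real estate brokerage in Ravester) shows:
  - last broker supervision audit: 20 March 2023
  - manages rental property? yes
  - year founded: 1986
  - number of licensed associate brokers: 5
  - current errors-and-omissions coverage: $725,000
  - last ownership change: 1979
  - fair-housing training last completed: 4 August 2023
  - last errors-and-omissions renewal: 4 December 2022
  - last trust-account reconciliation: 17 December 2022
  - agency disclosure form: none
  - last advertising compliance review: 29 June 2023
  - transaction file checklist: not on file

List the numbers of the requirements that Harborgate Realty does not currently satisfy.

1. agency disclosure form absent → not met
2. advertising compliance review 161 days ago vs limit 180 → met
3. transaction file checklist absent → not met
4. condition 'manages rental property' holds; trust-account reconciliation 355 days ago vs limit 270 → not met
5. licensed associate brokers 5 < 6 → not met
6. fair-housing training 125 days ago vs limit 120 → not met
7. broker supervision audit 262 days ago vs limit 270 → met
8. errors-and-omissions renewal 368 days ago vs limit 365 → not met
9. errors-and-omissions coverage $725,000 < $975,000 → not met
Not met: 1, 3, 4, 5, 6, 8, 9

1, 3, 4, 5, 6, 8, 9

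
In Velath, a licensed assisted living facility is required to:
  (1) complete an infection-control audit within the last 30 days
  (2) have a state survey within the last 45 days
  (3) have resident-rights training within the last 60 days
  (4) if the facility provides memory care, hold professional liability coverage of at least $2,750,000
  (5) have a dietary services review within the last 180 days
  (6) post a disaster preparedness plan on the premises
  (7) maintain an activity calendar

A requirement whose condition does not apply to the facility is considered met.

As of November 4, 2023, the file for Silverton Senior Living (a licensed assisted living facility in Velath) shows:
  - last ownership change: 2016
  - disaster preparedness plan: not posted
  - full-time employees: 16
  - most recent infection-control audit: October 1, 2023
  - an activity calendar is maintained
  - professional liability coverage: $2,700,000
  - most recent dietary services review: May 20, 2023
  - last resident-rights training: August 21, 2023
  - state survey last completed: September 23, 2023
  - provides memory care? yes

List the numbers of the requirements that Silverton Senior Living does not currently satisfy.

1. infection-control audit 34 days ago vs limit 30 → not met
2. state survey 42 days ago vs limit 45 → met
3. resident-rights training 75 days ago vs limit 60 → not met
4. condition 'provides memory care' holds; professional liability coverage $2,700,000 < $2,750,000 → not met
5. dietary services review 168 days ago vs limit 180 → met
6. disaster preparedness plan absent → not met
7. activity calendar present → met
Not met: 1, 3, 4, 6

1, 3, 4, 6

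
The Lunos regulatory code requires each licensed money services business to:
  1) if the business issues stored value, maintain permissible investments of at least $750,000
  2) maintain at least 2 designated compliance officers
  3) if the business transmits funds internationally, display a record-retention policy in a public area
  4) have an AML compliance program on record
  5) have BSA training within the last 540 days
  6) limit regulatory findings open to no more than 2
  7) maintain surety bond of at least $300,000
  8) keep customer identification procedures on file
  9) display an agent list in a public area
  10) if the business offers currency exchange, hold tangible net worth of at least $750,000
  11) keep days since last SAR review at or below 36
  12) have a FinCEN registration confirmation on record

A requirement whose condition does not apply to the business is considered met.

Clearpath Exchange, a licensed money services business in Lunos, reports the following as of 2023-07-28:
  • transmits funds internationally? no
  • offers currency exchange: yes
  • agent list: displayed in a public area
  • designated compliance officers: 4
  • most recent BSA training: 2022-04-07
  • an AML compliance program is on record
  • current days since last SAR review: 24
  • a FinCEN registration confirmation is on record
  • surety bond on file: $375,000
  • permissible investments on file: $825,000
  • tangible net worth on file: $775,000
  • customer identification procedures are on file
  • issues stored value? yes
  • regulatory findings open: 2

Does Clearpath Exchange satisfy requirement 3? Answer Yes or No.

Yes

3. condition 'transmits funds internationally' does not hold → requirement n/a → met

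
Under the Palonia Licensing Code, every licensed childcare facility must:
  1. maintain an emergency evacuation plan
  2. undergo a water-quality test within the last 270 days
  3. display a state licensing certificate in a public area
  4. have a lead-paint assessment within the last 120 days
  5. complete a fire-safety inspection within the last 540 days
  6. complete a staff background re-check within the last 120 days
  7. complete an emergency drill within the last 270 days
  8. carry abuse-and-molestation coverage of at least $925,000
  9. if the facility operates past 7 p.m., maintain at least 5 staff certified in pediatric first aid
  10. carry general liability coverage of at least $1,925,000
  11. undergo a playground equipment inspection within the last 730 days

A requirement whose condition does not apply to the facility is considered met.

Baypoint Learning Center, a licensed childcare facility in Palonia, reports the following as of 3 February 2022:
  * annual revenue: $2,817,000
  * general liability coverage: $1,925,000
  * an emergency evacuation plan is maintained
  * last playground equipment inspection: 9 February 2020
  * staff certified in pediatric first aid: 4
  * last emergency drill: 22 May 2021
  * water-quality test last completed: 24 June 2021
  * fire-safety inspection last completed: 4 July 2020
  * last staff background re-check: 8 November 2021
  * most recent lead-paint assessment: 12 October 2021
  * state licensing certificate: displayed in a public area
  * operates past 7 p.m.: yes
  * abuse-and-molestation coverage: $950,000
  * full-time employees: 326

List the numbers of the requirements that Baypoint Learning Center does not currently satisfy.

1. emergency evacuation plan present → met
2. water-quality test 224 days ago vs limit 270 → met
3. state licensing certificate present → met
4. lead-paint assessment 114 days ago vs limit 120 → met
5. fire-safety inspection 579 days ago vs limit 540 → not met
6. staff background re-check 87 days ago vs limit 120 → met
7. emergency drill 257 days ago vs limit 270 → met
8. abuse-and-molestation coverage $950,000 ≥ $925,000 → met
9. condition 'operates past 7 p.m.' holds; staff certified in pediatric first aid 4 < 5 → not met
10. general liability coverage $1,925,000 ≥ $1,925,000 → met
11. playground equipment inspection 725 days ago vs limit 730 → met
Not met: 5, 9

5, 9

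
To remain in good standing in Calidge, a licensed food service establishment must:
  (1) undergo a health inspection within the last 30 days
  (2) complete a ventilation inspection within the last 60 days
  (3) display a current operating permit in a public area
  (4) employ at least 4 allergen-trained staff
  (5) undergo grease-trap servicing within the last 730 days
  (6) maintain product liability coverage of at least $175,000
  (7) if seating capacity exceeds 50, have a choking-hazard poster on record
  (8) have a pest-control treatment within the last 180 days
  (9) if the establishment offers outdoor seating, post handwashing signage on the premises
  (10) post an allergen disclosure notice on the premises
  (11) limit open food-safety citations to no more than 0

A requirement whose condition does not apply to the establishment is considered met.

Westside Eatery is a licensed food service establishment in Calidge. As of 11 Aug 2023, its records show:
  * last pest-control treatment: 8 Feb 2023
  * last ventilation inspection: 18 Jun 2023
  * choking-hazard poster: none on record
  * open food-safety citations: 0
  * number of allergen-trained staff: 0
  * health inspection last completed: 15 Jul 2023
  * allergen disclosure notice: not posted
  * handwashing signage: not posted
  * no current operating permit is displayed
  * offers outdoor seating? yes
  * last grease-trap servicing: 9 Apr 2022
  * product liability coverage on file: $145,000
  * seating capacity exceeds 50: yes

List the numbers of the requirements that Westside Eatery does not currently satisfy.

3, 4, 6, 7, 8, 9, 10

1. health inspection 27 days ago vs limit 30 → met
2. ventilation inspection 54 days ago vs limit 60 → met
3. current operating permit absent → not met
4. allergen-trained staff 0 < 4 → not met
5. grease-trap servicing 489 days ago vs limit 730 → met
6. product liability coverage $145,000 < $175,000 → not met
7. condition 'seating capacity exceeds 50' holds; choking-hazard poster absent → not met
8. pest-control treatment 184 days ago vs limit 180 → not met
9. condition 'offers outdoor seating' holds; handwashing signage absent → not met
10. allergen disclosure notice absent → not met
11. open food-safety citations 0 ≤ 0 → met
Not met: 3, 4, 6, 7, 8, 9, 10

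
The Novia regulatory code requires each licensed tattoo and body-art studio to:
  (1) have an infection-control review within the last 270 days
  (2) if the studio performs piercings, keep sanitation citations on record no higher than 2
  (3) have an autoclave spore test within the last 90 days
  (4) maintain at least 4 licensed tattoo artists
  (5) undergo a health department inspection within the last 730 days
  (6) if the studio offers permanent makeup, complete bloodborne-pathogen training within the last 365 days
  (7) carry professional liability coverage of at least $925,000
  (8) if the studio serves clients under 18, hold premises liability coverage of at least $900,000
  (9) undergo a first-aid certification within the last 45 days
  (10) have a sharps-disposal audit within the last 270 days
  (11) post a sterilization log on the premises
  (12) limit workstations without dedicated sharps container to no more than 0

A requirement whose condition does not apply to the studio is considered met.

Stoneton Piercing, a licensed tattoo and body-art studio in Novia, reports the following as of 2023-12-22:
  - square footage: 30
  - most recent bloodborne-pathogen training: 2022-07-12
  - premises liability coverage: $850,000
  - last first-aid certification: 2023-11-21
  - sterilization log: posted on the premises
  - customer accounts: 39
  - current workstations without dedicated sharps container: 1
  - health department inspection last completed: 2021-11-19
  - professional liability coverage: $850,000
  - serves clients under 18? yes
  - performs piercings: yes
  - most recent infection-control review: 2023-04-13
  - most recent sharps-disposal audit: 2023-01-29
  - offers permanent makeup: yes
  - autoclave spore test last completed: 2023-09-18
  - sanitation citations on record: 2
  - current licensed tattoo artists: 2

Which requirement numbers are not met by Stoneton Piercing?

1. infection-control review 253 days ago vs limit 270 → met
2. condition 'performs piercings' holds; sanitation citations on record 2 ≤ 2 → met
3. autoclave spore test 95 days ago vs limit 90 → not met
4. licensed tattoo artists 2 < 4 → not met
5. health department inspection 763 days ago vs limit 730 → not met
6. condition 'offers permanent makeup' holds; bloodborne-pathogen training 528 days ago vs limit 365 → not met
7. professional liability coverage $850,000 < $925,000 → not met
8. condition 'serves clients under 18' holds; premises liability coverage $850,000 < $900,000 → not met
9. first-aid certification 31 days ago vs limit 45 → met
10. sharps-disposal audit 327 days ago vs limit 270 → not met
11. sterilization log present → met
12. workstations without dedicated sharps container 1 > 0 → not met
Not met: 3, 4, 5, 6, 7, 8, 10, 12

3, 4, 5, 6, 7, 8, 10, 12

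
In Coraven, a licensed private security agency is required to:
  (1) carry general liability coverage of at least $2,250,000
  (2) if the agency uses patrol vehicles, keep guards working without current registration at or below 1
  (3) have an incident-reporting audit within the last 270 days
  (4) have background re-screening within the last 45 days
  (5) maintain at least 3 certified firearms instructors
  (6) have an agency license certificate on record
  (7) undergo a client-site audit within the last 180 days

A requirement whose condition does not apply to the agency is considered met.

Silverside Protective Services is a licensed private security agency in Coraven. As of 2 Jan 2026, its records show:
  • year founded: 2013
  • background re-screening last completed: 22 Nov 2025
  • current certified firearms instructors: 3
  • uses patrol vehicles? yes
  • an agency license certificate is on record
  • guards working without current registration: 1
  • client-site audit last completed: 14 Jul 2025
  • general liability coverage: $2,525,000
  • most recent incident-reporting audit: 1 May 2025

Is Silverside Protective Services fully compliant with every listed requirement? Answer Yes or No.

Yes

1. general liability coverage $2,525,000 ≥ $2,250,000 → met
2. condition 'uses patrol vehicles' holds; guards working without current registration 1 ≤ 1 → met
3. incident-reporting audit 246 days ago vs limit 270 → met
4. background re-screening 41 days ago vs limit 45 → met
5. certified firearms instructors 3 ≥ 3 → met
6. agency license certificate present → met
7. client-site audit 172 days ago vs limit 180 → met
All met.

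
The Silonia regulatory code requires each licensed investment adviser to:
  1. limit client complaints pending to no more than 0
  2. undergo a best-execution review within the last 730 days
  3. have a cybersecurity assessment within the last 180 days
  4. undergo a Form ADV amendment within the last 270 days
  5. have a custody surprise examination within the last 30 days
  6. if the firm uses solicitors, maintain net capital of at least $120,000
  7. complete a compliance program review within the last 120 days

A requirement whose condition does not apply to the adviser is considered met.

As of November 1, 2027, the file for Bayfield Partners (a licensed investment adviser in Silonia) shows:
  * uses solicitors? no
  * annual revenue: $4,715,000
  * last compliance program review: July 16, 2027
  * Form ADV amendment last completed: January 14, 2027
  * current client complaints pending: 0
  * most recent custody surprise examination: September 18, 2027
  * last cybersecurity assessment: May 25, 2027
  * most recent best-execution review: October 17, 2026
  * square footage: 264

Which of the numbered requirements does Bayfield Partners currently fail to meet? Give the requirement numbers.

4, 5

1. client complaints pending 0 ≤ 0 → met
2. best-execution review 380 days ago vs limit 730 → met
3. cybersecurity assessment 160 days ago vs limit 180 → met
4. Form ADV amendment 291 days ago vs limit 270 → not met
5. custody surprise examination 44 days ago vs limit 30 → not met
6. condition 'uses solicitors' does not hold → requirement n/a → met
7. compliance program review 108 days ago vs limit 120 → met
Not met: 4, 5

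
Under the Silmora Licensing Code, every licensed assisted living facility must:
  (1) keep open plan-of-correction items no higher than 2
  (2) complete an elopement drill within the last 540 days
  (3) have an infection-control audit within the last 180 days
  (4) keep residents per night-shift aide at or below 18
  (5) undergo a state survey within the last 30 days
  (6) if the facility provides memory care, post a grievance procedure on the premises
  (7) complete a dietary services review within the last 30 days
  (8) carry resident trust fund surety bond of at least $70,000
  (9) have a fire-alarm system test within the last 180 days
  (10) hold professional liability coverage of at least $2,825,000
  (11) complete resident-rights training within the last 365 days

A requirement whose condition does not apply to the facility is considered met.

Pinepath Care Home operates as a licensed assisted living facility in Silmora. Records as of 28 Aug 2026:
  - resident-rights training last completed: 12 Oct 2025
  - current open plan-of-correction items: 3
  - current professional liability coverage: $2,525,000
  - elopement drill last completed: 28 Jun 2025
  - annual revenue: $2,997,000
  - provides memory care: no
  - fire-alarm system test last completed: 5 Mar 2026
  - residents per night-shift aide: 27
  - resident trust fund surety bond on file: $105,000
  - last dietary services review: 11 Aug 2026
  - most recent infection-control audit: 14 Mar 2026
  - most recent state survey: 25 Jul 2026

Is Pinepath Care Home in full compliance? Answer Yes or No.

No

1. open plan-of-correction items 3 > 2 → not met
2. elopement drill 426 days ago vs limit 540 → met
3. infection-control audit 167 days ago vs limit 180 → met
4. residents per night-shift aide 27 > 18 → not met
5. state survey 34 days ago vs limit 30 → not met
6. condition 'provides memory care' does not hold → requirement n/a → met
7. dietary services review 17 days ago vs limit 30 → met
8. resident trust fund surety bond $105,000 ≥ $70,000 → met
9. fire-alarm system test 176 days ago vs limit 180 → met
10. professional liability coverage $2,525,000 < $2,825,000 → not met
11. resident-rights training 320 days ago vs limit 365 → met
Not met: 1, 4, 5, 10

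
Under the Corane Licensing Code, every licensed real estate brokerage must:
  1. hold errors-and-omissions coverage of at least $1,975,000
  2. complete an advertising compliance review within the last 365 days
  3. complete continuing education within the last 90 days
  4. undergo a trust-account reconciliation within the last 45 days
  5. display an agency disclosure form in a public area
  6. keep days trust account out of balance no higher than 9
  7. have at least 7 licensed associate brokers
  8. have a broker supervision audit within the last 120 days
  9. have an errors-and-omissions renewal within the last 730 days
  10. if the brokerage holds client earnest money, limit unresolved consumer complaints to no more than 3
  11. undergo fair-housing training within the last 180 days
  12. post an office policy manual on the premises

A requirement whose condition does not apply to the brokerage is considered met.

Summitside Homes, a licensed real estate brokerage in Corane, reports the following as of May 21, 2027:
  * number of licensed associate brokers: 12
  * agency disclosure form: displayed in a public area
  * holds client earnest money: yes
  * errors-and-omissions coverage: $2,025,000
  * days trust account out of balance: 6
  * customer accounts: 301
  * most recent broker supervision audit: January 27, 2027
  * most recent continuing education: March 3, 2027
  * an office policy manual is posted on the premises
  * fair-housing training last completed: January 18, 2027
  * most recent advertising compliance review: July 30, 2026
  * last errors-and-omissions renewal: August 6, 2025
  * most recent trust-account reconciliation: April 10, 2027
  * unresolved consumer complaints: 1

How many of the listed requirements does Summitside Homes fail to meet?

1. errors-and-omissions coverage $2,025,000 ≥ $1,975,000 → met
2. advertising compliance review 295 days ago vs limit 365 → met
3. continuing education 79 days ago vs limit 90 → met
4. trust-account reconciliation 41 days ago vs limit 45 → met
5. agency disclosure form present → met
6. days trust account out of balance 6 ≤ 9 → met
7. licensed associate brokers 12 ≥ 7 → met
8. broker supervision audit 114 days ago vs limit 120 → met
9. errors-and-omissions renewal 653 days ago vs limit 730 → met
10. condition 'holds client earnest money' holds; unresolved consumer complaints 1 ≤ 3 → met
11. fair-housing training 123 days ago vs limit 180 → met
12. office policy manual present → met
Not met: 0 of 12

0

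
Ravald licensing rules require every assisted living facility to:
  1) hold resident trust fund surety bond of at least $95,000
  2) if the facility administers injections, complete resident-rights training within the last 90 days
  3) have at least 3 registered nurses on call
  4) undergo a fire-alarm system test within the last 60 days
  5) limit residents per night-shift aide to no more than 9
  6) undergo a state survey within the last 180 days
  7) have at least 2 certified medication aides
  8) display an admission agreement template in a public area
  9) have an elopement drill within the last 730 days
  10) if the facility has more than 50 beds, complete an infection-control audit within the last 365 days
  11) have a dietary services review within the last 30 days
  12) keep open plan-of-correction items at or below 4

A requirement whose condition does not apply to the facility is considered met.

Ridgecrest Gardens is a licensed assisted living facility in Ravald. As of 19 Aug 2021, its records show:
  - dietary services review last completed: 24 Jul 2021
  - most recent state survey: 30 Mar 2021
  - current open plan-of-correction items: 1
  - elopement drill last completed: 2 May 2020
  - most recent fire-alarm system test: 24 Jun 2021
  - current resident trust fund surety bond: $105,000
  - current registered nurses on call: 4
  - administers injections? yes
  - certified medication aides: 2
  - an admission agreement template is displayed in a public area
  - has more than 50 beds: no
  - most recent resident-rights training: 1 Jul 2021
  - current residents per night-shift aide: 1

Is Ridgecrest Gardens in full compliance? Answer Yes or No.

Yes

1. resident trust fund surety bond $105,000 ≥ $95,000 → met
2. condition 'administers injections' holds; resident-rights training 49 days ago vs limit 90 → met
3. registered nurses on call 4 ≥ 3 → met
4. fire-alarm system test 56 days ago vs limit 60 → met
5. residents per night-shift aide 1 ≤ 9 → met
6. state survey 142 days ago vs limit 180 → met
7. certified medication aides 2 ≥ 2 → met
8. admission agreement template present → met
9. elopement drill 474 days ago vs limit 730 → met
10. condition 'has more than 50 beds' does not hold → requirement n/a → met
11. dietary services review 26 days ago vs limit 30 → met
12. open plan-of-correction items 1 ≤ 4 → met
All met.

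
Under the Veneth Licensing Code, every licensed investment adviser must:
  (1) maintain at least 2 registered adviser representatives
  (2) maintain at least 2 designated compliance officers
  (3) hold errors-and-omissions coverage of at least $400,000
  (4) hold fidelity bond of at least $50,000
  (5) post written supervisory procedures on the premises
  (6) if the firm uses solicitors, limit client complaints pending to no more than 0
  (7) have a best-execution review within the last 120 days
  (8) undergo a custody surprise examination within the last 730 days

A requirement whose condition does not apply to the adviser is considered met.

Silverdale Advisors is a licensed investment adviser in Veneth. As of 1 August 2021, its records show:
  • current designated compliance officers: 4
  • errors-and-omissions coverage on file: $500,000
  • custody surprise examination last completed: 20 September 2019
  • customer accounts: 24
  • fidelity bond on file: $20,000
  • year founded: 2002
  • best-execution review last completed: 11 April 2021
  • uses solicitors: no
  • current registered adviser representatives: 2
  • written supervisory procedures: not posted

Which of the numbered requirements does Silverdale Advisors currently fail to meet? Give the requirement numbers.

4, 5

1. registered adviser representatives 2 ≥ 2 → met
2. designated compliance officers 4 ≥ 2 → met
3. errors-and-omissions coverage $500,000 ≥ $400,000 → met
4. fidelity bond $20,000 < $50,000 → not met
5. written supervisory procedures absent → not met
6. condition 'uses solicitors' does not hold → requirement n/a → met
7. best-execution review 112 days ago vs limit 120 → met
8. custody surprise examination 681 days ago vs limit 730 → met
Not met: 4, 5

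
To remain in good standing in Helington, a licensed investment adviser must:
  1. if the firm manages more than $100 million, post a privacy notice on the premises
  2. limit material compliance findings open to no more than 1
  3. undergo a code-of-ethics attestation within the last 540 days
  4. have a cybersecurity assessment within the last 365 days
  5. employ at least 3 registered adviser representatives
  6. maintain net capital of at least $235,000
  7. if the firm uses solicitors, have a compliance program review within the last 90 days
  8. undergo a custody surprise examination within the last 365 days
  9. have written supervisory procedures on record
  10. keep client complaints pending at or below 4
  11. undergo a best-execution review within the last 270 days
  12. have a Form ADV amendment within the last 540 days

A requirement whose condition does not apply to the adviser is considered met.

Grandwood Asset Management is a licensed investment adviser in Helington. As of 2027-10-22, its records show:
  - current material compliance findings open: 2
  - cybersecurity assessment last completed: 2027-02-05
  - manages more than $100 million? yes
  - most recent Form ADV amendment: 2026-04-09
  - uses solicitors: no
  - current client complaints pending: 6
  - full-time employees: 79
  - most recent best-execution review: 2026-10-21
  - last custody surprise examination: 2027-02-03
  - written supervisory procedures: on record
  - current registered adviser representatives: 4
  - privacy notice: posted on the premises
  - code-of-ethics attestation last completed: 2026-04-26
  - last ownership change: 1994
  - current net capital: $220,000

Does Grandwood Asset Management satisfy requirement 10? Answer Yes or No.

No

10. client complaints pending 6 > 4 → not met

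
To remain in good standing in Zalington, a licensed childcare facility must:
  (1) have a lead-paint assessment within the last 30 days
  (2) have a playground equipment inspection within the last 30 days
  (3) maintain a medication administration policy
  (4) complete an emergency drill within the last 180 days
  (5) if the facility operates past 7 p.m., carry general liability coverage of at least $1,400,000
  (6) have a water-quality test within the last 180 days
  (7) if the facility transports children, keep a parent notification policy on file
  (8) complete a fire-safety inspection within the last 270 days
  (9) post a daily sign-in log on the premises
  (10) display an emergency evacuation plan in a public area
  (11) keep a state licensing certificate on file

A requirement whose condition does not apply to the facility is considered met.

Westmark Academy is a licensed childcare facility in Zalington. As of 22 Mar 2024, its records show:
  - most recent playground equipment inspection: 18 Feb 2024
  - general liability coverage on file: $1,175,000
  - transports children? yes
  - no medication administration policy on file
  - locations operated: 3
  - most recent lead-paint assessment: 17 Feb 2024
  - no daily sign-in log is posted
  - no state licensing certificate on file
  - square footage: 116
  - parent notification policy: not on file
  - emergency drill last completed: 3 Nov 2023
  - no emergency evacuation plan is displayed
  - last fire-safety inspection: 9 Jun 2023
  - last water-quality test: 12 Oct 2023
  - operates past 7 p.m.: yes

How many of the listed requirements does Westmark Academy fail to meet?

1. lead-paint assessment 34 days ago vs limit 30 → not met
2. playground equipment inspection 33 days ago vs limit 30 → not met
3. medication administration policy absent → not met
4. emergency drill 140 days ago vs limit 180 → met
5. condition 'operates past 7 p.m.' holds; general liability coverage $1,175,000 < $1,400,000 → not met
6. water-quality test 162 days ago vs limit 180 → met
7. condition 'transports children' holds; parent notification policy absent → not met
8. fire-safety inspection 287 days ago vs limit 270 → not met
9. daily sign-in log absent → not met
10. emergency evacuation plan absent → not met
11. state licensing certificate absent → not met
Not met: 9 of 11

9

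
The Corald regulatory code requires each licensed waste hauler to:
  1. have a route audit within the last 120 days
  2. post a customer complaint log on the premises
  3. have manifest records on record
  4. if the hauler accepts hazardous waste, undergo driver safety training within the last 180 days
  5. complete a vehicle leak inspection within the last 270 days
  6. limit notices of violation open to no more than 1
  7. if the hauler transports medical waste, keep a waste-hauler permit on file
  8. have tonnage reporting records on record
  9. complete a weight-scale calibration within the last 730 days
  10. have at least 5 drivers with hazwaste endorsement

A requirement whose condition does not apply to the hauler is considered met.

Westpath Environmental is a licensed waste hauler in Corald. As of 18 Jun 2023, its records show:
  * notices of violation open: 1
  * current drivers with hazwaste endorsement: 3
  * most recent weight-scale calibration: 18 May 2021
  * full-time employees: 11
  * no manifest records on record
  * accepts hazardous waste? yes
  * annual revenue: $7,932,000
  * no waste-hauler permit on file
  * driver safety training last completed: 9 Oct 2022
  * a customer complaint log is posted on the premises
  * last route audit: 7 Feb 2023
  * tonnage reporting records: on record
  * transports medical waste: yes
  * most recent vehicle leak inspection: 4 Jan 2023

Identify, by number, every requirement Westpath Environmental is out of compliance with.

1, 3, 4, 7, 9, 10

1. route audit 131 days ago vs limit 120 → not met
2. customer complaint log present → met
3. manifest records absent → not met
4. condition 'accepts hazardous waste' holds; driver safety training 252 days ago vs limit 180 → not met
5. vehicle leak inspection 165 days ago vs limit 270 → met
6. notices of violation open 1 ≤ 1 → met
7. condition 'transports medical waste' holds; waste-hauler permit absent → not met
8. tonnage reporting records present → met
9. weight-scale calibration 761 days ago vs limit 730 → not met
10. drivers with hazwaste endorsement 3 < 5 → not met
Not met: 1, 3, 4, 7, 9, 10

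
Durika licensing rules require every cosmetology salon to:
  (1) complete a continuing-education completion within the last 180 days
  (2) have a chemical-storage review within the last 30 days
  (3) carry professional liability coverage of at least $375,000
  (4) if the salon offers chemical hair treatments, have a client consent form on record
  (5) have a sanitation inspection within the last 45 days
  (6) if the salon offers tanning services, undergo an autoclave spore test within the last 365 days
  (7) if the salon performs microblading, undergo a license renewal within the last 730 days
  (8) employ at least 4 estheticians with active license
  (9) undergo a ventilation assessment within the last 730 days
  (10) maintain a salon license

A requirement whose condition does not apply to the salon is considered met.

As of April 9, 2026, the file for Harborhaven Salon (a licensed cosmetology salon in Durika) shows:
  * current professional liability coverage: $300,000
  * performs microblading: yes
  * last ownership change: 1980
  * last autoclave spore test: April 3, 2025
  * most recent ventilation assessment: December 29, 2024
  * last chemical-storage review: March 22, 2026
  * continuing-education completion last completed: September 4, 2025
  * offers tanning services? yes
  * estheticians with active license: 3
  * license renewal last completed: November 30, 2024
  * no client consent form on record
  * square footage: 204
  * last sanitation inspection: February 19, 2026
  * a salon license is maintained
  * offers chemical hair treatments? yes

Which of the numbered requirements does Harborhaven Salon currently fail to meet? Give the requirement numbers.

1, 3, 4, 5, 6, 8

1. continuing-education completion 217 days ago vs limit 180 → not met
2. chemical-storage review 18 days ago vs limit 30 → met
3. professional liability coverage $300,000 < $375,000 → not met
4. condition 'offers chemical hair treatments' holds; client consent form absent → not met
5. sanitation inspection 49 days ago vs limit 45 → not met
6. condition 'offers tanning services' holds; autoclave spore test 371 days ago vs limit 365 → not met
7. condition 'performs microblading' holds; license renewal 495 days ago vs limit 730 → met
8. estheticians with active license 3 < 4 → not met
9. ventilation assessment 466 days ago vs limit 730 → met
10. salon license present → met
Not met: 1, 3, 4, 5, 6, 8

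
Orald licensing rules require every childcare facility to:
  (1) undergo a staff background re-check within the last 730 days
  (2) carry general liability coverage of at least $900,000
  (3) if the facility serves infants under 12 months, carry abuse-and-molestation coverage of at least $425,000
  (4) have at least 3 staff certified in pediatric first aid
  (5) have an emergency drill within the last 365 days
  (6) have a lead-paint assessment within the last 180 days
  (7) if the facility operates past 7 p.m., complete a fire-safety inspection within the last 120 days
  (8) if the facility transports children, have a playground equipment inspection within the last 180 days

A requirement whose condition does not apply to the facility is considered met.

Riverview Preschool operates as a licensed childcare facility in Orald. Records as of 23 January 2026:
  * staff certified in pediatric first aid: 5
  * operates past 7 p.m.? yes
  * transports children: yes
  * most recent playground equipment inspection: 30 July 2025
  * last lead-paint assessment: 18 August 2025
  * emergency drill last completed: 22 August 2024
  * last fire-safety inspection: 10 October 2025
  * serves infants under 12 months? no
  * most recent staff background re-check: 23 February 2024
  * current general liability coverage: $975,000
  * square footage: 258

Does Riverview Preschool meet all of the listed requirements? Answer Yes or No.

No

1. staff background re-check 700 days ago vs limit 730 → met
2. general liability coverage $975,000 ≥ $900,000 → met
3. condition 'serves infants under 12 months' does not hold → requirement n/a → met
4. staff certified in pediatric first aid 5 ≥ 3 → met
5. emergency drill 519 days ago vs limit 365 → not met
6. lead-paint assessment 158 days ago vs limit 180 → met
7. condition 'operates past 7 p.m.' holds; fire-safety inspection 105 days ago vs limit 120 → met
8. condition 'transports children' holds; playground equipment inspection 177 days ago vs limit 180 → met
Not met: 5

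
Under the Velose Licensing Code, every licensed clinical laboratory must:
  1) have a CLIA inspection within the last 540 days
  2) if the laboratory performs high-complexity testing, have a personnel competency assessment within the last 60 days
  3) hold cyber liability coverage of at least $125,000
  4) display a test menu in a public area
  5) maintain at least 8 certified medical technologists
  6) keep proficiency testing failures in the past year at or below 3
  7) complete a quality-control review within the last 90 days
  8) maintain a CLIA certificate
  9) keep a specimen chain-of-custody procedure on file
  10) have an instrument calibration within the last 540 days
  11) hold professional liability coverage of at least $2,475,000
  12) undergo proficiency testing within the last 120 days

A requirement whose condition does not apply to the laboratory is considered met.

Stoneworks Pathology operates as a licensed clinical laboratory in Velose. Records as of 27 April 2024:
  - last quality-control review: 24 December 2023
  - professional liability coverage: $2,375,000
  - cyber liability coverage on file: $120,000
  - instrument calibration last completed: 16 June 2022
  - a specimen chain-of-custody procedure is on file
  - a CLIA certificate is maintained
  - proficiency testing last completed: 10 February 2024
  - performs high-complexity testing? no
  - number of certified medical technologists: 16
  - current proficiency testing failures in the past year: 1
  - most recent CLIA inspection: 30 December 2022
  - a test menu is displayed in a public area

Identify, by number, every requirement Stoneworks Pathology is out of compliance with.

3, 7, 10, 11

1. CLIA inspection 484 days ago vs limit 540 → met
2. condition 'performs high-complexity testing' does not hold → requirement n/a → met
3. cyber liability coverage $120,000 < $125,000 → not met
4. test menu present → met
5. certified medical technologists 16 ≥ 8 → met
6. proficiency testing failures in the past year 1 ≤ 3 → met
7. quality-control review 125 days ago vs limit 90 → not met
8. CLIA certificate present → met
9. specimen chain-of-custody procedure present → met
10. instrument calibration 681 days ago vs limit 540 → not met
11. professional liability coverage $2,375,000 < $2,475,000 → not met
12. proficiency testing 77 days ago vs limit 120 → met
Not met: 3, 7, 10, 11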